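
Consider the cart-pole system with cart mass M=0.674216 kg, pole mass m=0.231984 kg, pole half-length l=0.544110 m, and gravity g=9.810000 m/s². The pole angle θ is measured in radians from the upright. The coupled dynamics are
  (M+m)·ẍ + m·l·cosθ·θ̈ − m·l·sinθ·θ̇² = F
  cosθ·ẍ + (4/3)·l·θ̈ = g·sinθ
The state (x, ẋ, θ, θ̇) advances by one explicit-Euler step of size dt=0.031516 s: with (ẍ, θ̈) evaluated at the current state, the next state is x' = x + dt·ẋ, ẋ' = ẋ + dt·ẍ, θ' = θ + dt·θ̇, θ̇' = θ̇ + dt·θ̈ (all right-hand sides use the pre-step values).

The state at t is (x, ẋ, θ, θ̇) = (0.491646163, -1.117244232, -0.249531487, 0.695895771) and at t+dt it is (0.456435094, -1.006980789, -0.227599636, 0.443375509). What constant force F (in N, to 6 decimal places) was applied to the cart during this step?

F = 2.205526 N

ẍ = (ẋ'−ẋ)/dt = (-1.006980789−-1.117244232)/0.031516 = 3.498650
θ̈ = (θ̇'−θ̇)/dt = (0.443375509−0.695895771)/0.031516 = -8.012446
sinθ=-0.246950, cosθ=0.969028
F = (M+m)·ẍ + m·l·cosθ·θ̈ − m·l·sinθ·θ̇² = 3.170476 + -0.980046 − -0.015095 = 2.205526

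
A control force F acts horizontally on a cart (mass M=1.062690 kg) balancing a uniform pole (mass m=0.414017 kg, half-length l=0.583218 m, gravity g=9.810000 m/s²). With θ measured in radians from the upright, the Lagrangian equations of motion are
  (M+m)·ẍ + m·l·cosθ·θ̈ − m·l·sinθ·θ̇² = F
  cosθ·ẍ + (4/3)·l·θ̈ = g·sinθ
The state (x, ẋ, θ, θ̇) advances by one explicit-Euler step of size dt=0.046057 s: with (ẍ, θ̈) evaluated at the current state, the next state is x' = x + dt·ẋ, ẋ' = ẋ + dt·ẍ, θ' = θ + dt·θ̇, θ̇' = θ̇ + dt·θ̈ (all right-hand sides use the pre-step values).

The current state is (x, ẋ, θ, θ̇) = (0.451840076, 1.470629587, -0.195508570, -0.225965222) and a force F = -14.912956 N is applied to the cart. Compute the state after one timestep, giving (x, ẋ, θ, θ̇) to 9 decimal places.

(0.519572863, 0.910128831, -0.205915850, 0.368216292)

sinθ=-0.194265441, cosθ=0.980948999
temp = (F + m·l·θ̇²·sinθ)/(M+m) = (-14.912956 + -0.002395123)/1.476707 = -10.100413368
θ̈ = (g·sinθ − cosθ·temp)/(l·(4/3 − m·cos²θ/(M+m))) = 12.901003399
ẍ = temp − m·l·θ̈·cosθ/(M+m) = -12.169719181
Euler: x'=0.451840076+0.046057·1.470629587=0.519572863, ẋ'=1.470629587+0.046057·-12.169719181=0.910128831
       θ'=-0.195508570+0.046057·-0.225965222=-0.205915850, θ̇'=-0.225965222+0.046057·12.901003399=0.368216292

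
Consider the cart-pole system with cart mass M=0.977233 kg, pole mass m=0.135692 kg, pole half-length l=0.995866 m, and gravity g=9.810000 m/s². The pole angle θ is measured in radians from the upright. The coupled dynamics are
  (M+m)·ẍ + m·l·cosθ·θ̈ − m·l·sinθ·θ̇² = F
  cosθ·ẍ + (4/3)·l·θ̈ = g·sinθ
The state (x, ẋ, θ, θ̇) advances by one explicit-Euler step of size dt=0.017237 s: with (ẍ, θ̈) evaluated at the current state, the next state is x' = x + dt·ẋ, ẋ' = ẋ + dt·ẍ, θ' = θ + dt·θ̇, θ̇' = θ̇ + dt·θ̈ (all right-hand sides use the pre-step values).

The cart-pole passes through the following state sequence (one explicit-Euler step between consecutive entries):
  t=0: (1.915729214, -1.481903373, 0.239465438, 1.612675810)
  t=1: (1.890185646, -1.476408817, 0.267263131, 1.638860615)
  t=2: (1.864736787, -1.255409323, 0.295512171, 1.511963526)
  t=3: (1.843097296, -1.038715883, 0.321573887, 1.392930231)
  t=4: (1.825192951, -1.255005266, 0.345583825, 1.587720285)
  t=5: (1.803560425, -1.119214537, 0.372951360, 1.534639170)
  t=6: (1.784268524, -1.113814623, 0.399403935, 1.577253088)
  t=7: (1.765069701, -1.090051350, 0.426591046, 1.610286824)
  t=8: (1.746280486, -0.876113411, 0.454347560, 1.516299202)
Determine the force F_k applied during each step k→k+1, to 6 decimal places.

F_0 = 0.470827 N
F_1 = 13.213711 N
F_2 = 13.008352 N
F_3 = -12.599023 N
F_4 = 8.260547 N
F_5 = 0.543802 N
F_6 = 1.642163 N
F_7 = 12.997352 N

step 0→1:
  ẍ = (ẋ'−ẋ)/dt = (-1.476408817−-1.481903373)/0.017237 = 0.318765
  θ̈ = (θ̇'−θ̇)/dt = (1.638860615−1.612675810)/0.017237 = 1.519105
  sinθ=0.237183, cosθ=0.971465
  F = (M+m)·ẍ + m·l·cosθ·θ̈ − m·l·sinθ·θ̇² = 0.354762 + 0.199421 − 0.083355 = 0.470827
step 1→2:
  ẍ = (ẋ'−ẋ)/dt = (-1.255409323−-1.476408817)/0.017237 = 12.821227
  θ̈ = (θ̇'−θ̇)/dt = (1.511963526−1.638860615)/0.017237 = -7.361901
  sinθ=0.264093, cosθ=0.964497
  F = (M+m)·ẍ + m·l·cosθ·θ̈ − m·l·sinθ·θ̇² = 14.269064 + -0.959503 − 0.095851 = 13.213711
step 2→3:
  ẍ = (ẋ'−ẋ)/dt = (-1.038715883−-1.255409323)/0.017237 = 12.571413
  θ̈ = (θ̇'−θ̇)/dt = (1.392930231−1.511963526)/0.017237 = -6.905685
  sinθ=0.291230, cosθ=0.956653
  F = (M+m)·ẍ + m·l·cosθ·θ̈ − m·l·sinθ·θ̇² = 13.991039 + -0.892722 − 0.089965 = 13.008352
step 3→4:
  ẍ = (ẋ'−ẋ)/dt = (-1.255005266−-1.038715883)/0.017237 = -12.547971
  θ̈ = (θ̇'−θ̇)/dt = (1.587720285−1.392930231)/0.017237 = 11.300693
  sinθ=0.316060, cosθ=0.948739
  F = (M+m)·ẍ + m·l·cosθ·θ̈ − m·l·sinθ·θ̇² = -13.964951 + 1.448795 − 0.082867 = -12.599023
step 4→5:
  ẍ = (ẋ'−ẋ)/dt = (-1.119214537−-1.255005266)/0.017237 = 7.877863
  θ̈ = (θ̇'−θ̇)/dt = (1.534639170−1.587720285)/0.017237 = -3.079487
  sinθ=0.338746, cosθ=0.940878
  F = (M+m)·ẍ + m·l·cosθ·θ̈ − m·l·sinθ·θ̇² = 8.767471 + -0.391532 − 0.115392 = 8.260547
step 5→6:
  ẍ = (ẋ'−ẋ)/dt = (-1.113814623−-1.119214537)/0.017237 = 0.313275
  θ̈ = (θ̇'−θ̇)/dt = (1.577253088−1.534639170)/0.017237 = 2.472235
  sinθ=0.364365, cosθ=0.931256
  F = (M+m)·ẍ + m·l·cosθ·θ̈ − m·l·sinθ·θ̇² = 0.348651 + 0.311110 − 0.115959 = 0.543802
step 6→7:
  ẍ = (ẋ'−ẋ)/dt = (-1.090051350−-1.113814623)/0.017237 = 1.378620
  θ̈ = (θ̇'−θ̇)/dt = (1.610286824−1.577253088)/0.017237 = 1.916443
  sinθ=0.388869, cosθ=0.921293
  F = (M+m)·ẍ + m·l·cosθ·θ̈ − m·l·sinθ·θ̇² = 1.534301 + 0.238588 − 0.130726 = 1.642163
step 7→8:
  ẍ = (ẋ'−ẋ)/dt = (-0.876113411−-1.090051350)/0.017237 = 12.411553
  θ̈ = (θ̇'−θ̇)/dt = (1.516299202−1.610286824)/0.017237 = -5.452667
  sinθ=0.413770, cosθ=0.910382
  F = (M+m)·ẍ + m·l·cosθ·θ̈ − m·l·sinθ·θ̇² = 13.813128 + -0.670792 − 0.144984 = 12.997352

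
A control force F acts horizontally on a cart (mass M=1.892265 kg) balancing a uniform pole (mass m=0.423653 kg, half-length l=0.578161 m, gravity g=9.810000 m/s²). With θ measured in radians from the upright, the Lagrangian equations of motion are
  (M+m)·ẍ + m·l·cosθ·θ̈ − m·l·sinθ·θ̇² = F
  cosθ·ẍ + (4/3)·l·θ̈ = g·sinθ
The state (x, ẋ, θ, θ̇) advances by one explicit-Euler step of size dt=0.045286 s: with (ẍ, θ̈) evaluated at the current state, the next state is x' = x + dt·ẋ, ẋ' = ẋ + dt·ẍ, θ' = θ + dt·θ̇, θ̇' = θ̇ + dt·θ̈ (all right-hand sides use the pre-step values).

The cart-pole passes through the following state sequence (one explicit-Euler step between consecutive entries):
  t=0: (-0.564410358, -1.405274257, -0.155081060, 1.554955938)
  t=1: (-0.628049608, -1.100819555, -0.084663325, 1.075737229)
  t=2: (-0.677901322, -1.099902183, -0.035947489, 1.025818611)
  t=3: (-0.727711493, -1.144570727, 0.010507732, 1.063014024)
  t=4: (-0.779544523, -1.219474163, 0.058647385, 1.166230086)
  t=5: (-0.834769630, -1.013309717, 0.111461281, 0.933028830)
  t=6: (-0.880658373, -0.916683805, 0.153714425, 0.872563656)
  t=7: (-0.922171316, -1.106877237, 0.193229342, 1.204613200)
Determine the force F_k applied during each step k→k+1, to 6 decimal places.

step 0→1:
  ẍ = (ẋ'−ẋ)/dt = (-1.100819555−-1.405274257)/0.045286 = 6.722932
  θ̈ = (θ̇'−θ̇)/dt = (1.075737229−1.554955938)/0.045286 = -10.582050
  sinθ=-0.154460, cosθ=0.987999
  F = (M+m)·ẍ + m·l·cosθ·θ̈ − m·l·sinθ·θ̇² = 15.569759 + -2.560857 − -0.091477 = 13.100379
step 1→2:
  ẍ = (ẋ'−ẋ)/dt = (-1.099902183−-1.100819555)/0.045286 = 0.020257
  θ̈ = (θ̇'−θ̇)/dt = (1.025818611−1.075737229)/0.045286 = -1.102297
  sinθ=-0.084562, cosθ=0.996418
  F = (M+m)·ẍ + m·l·cosθ·θ̈ − m·l·sinθ·θ̇² = 0.046914 + -0.269029 − -0.023969 = -0.198146
step 2→3:
  ẍ = (ẋ'−ẋ)/dt = (-1.144570727−-1.099902183)/0.045286 = -0.986365
  θ̈ = (θ̇'−θ̇)/dt = (1.063014024−1.025818611)/0.045286 = 0.821345
  sinθ=-0.035940, cosθ=0.999354
  F = (M+m)·ẍ + m·l·cosθ·θ̈ − m·l·sinθ·θ̇² = -2.284341 + 0.201050 − -0.009264 = -2.074028
step 3→4:
  ẍ = (ẋ'−ẋ)/dt = (-1.219474163−-1.144570727)/0.045286 = -1.654009
  θ̈ = (θ̇'−θ̇)/dt = (1.166230086−1.063014024)/0.045286 = 2.279205
  sinθ=0.010508, cosθ=0.999945
  F = (M+m)·ẍ + m·l·cosθ·θ̈ − m·l·sinθ·θ̇² = -3.830548 + 0.558237 − 0.002908 = -3.275220
step 4→5:
  ẍ = (ẋ'−ẋ)/dt = (-1.013309717−-1.219474163)/0.045286 = 4.552498
  θ̈ = (θ̇'−θ̇)/dt = (0.933028830−1.166230086)/0.045286 = -5.149522
  sinθ=0.058614, cosθ=0.998281
  F = (M+m)·ẍ + m·l·cosθ·θ̈ − m·l·sinθ·θ̇² = 10.543213 + -1.259154 − 0.019527 = 9.264533
step 5→6:
  ẍ = (ẋ'−ẋ)/dt = (-0.916683805−-1.013309717)/0.045286 = 2.133682
  θ̈ = (θ̇'−θ̇)/dt = (0.872563656−0.933028830)/0.045286 = -1.335185
  sinθ=0.111231, cosθ=0.993795
  F = (M+m)·ẍ + m·l·cosθ·θ̈ − m·l·sinθ·θ̇² = 4.941432 + -0.325010 − 0.023718 = 4.592704
step 6→7:
  ẍ = (ẋ'−ẋ)/dt = (-1.106877237−-0.916683805)/0.045286 = -4.199828
  θ̈ = (θ̇'−θ̇)/dt = (1.204613200−0.872563656)/0.045286 = 7.332278
  sinθ=0.153110, cosθ=0.988209
  F = (M+m)·ẍ + m·l·cosθ·θ̈ − m·l·sinθ·θ̇² = -9.726458 + 1.774790 − 0.028553 = -7.980222

F_0 = 13.100379 N
F_1 = -0.198146 N
F_2 = -2.074028 N
F_3 = -3.275220 N
F_4 = 9.264533 N
F_5 = 4.592704 N
F_6 = -7.980222 N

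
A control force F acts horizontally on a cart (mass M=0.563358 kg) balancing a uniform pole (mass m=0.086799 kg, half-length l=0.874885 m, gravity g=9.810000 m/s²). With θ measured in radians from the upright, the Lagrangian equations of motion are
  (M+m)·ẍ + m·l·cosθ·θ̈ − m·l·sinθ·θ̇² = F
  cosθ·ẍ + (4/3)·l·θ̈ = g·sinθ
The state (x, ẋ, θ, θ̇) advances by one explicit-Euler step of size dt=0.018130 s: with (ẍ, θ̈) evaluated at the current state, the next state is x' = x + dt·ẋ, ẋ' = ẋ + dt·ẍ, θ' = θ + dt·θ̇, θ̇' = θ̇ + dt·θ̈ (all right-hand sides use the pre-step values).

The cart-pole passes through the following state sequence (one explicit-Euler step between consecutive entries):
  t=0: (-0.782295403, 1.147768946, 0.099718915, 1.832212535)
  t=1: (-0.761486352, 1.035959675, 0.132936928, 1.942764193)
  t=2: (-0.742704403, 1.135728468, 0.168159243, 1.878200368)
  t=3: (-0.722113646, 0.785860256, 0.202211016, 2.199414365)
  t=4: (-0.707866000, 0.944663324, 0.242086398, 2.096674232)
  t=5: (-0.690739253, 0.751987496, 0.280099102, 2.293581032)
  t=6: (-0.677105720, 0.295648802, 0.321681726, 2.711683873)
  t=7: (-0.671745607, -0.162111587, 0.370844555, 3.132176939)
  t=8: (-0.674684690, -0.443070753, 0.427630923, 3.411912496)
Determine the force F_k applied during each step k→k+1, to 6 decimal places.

F_0 = -3.574198 N
F_1 = 3.271757 N
F_2 = -11.264947 N
F_3 = 5.199466 N
F_4 = -6.188834 N
F_5 = -14.792113 N
F_6 = -14.921287 N
F_7 = -9.253375 N

step 0→1:
  ẍ = (ẋ'−ẋ)/dt = (1.035959675−1.147768946)/0.018130 = -6.167086
  θ̈ = (θ̇'−θ̇)/dt = (1.942764193−1.832212535)/0.018130 = 6.097720
  sinθ=0.099554, cosθ=0.995032
  F = (M+m)·ẍ + m·l·cosθ·θ̈ − m·l·sinθ·θ̇² = -4.009574 + 0.460755 − 0.025379 = -3.574198
step 1→2:
  ẍ = (ẋ'−ẋ)/dt = (1.135728468−1.035959675)/0.018130 = 5.502967
  θ̈ = (θ̇'−θ̇)/dt = (1.878200368−1.942764193)/0.018130 = -3.561160
  sinθ=0.132546, cosθ=0.991177
  F = (M+m)·ẍ + m·l·cosθ·θ̈ − m·l·sinθ·θ̇² = 3.577793 + -0.268045 − 0.037990 = 3.271757
step 2→3:
  ẍ = (ẋ'−ẋ)/dt = (0.785860256−1.135728468)/0.018130 = -19.297750
  θ̈ = (θ̇'−θ̇)/dt = (2.199414365−1.878200368)/0.018130 = 17.717264
  sinθ=0.167368, cosθ=0.985895
  F = (M+m)·ẍ + m·l·cosθ·θ̈ − m·l·sinθ·θ̇² = -12.546567 + 1.326456 − 0.044835 = -11.264947
step 3→4:
  ẍ = (ẋ'−ẋ)/dt = (0.944663324−0.785860256)/0.018130 = 8.759132
  θ̈ = (θ̇'−θ̇)/dt = (2.096674232−2.199414365)/0.018130 = -5.666858
  sinθ=0.200836, cosθ=0.979625
  F = (M+m)·ẍ + m·l·cosθ·θ̈ − m·l·sinθ·θ̇² = 5.694811 + -0.421568 − 0.073777 = 5.199466
step 4→5:
  ẍ = (ẋ'−ẋ)/dt = (0.751987496−0.944663324)/0.018130 = -10.627459
  θ̈ = (θ̇'−θ̇)/dt = (2.293581032−2.096674232)/0.018130 = 10.860827
  sinθ=0.239729, cosθ=0.970840
  F = (M+m)·ẍ + m·l·cosθ·θ̈ − m·l·sinθ·θ̇² = -6.909517 + 0.800712 − 0.080029 = -6.188834
step 5→6:
  ẍ = (ẋ'−ẋ)/dt = (0.295648802−0.751987496)/0.018130 = -25.170364
  θ̈ = (θ̇'−θ̇)/dt = (2.711683873−2.293581032)/0.018130 = 23.061381
  sinθ=0.276451, cosθ=0.961028
  F = (M+m)·ẍ + m·l·cosθ·θ̈ − m·l·sinθ·θ̇² = -16.364688 + 1.683011 − 0.110436 = -14.792113
step 6→7:
  ẍ = (ẋ'−ẋ)/dt = (-0.162111587−0.295648802)/0.018130 = -25.248780
  θ̈ = (θ̇'−θ̇)/dt = (3.132176939−2.711683873)/0.018130 = 23.193219
  sinθ=0.316162, cosθ=0.948705
  F = (M+m)·ẍ + m·l·cosθ·θ̈ − m·l·sinθ·θ̇² = -16.415671 + 1.670929 − 0.176544 = -14.921287
step 7→8:
  ẍ = (ẋ'−ẋ)/dt = (-0.443070753−-0.162111587)/0.018130 = -15.496920
  θ̈ = (θ̇'−θ̇)/dt = (3.411912496−3.132176939)/0.018130 = 15.429429
  sinθ=0.362403, cosθ=0.932022
  F = (M+m)·ẍ + m·l·cosθ·θ̈ − m·l·sinθ·θ̇² = -10.075431 + 1.092048 − 0.269991 = -9.253375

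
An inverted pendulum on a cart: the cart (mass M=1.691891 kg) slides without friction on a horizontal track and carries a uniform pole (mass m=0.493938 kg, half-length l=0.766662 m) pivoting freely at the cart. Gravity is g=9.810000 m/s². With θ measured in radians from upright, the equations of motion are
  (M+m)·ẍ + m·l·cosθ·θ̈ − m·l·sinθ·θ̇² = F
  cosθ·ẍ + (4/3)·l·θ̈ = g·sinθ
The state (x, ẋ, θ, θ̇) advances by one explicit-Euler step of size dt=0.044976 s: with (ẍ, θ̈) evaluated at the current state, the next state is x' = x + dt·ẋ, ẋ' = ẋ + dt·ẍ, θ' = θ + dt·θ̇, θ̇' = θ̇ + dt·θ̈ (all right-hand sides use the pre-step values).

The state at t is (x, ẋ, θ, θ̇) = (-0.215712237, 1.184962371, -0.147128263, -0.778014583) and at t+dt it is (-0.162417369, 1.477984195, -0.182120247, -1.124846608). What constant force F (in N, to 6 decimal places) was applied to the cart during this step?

ẍ = (ẋ'−ẋ)/dt = (1.477984195−1.184962371)/0.044976 = 6.515071
θ̈ = (θ̇'−θ̇)/dt = (-1.124846608−-0.778014583)/0.044976 = -7.711491
sinθ=-0.146598, cosθ=0.989196
F = (M+m)·ẍ + m·l·cosθ·θ̈ − m·l·sinθ·θ̇² = 14.240831 + -2.888665 − -0.033603 = 11.385769

F = 11.385769 N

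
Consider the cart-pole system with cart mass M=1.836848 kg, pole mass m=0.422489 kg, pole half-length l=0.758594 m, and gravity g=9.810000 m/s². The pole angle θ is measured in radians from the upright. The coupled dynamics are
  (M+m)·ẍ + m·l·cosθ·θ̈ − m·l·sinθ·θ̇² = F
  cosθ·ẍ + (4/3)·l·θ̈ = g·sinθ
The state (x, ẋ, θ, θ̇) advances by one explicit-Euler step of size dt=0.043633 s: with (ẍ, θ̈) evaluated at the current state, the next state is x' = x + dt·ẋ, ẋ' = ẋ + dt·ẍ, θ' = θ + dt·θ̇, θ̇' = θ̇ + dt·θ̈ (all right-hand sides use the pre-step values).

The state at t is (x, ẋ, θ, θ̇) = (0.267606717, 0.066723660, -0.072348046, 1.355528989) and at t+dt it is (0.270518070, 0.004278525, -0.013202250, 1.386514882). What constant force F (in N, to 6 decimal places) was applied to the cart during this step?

ẍ = (ẋ'−ẋ)/dt = (0.004278525−0.066723660)/0.043633 = -1.431145
θ̈ = (θ̇'−θ̇)/dt = (1.386514882−1.355528989)/0.043633 = 0.710148
sinθ=-0.072285, cosθ=0.997384
F = (M+m)·ẍ + m·l·cosθ·θ̈ − m·l·sinθ·θ̇² = -3.233438 + 0.227005 − -0.042569 = -2.963864

F = -2.963864 N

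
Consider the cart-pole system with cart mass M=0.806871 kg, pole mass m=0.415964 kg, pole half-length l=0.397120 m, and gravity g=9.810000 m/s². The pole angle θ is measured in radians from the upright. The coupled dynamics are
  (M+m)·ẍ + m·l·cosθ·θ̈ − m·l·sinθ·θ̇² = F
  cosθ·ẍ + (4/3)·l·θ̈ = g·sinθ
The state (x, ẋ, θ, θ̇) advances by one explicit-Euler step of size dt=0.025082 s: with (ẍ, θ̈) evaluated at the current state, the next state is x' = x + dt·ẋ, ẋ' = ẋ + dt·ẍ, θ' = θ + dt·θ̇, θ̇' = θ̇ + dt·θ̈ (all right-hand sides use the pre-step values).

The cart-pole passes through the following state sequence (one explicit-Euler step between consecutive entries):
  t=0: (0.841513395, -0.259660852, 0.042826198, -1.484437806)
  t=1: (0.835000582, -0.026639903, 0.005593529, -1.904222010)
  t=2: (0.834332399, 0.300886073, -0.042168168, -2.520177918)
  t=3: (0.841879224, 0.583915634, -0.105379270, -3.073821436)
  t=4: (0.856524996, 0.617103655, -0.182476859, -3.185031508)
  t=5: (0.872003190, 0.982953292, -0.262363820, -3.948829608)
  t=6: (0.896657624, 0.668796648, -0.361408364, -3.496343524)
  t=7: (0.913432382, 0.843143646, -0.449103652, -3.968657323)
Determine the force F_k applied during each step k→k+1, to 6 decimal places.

F_0 = 8.582877 N
F_1 = 11.908121 N
F_2 = 10.199905 N
F_3 = 1.053843 N
F_4 = 13.193751 N
F_5 = -11.770107 N
F_6 = 6.304374 N

step 0→1:
  ẍ = (ẋ'−ẋ)/dt = (-0.026639903−-0.259660852)/0.025082 = 9.290366
  θ̈ = (θ̇'−θ̇)/dt = (-1.904222010−-1.484437806)/0.025082 = -16.736473
  sinθ=0.042813, cosθ=0.999083
  F = (M+m)·ẍ + m·l·cosθ·θ̈ − m·l·sinθ·θ̇² = 11.360584 + -2.762123 − 0.015584 = 8.582877
step 1→2:
  ẍ = (ẋ'−ẋ)/dt = (0.300886073−-0.026639903)/0.025082 = 13.058208
  θ̈ = (θ̇'−θ̇)/dt = (-2.520177918−-1.904222010)/0.025082 = -24.557687
  sinθ=0.005593, cosθ=0.999984
  F = (M+m)·ẍ + m·l·cosθ·θ̈ − m·l·sinθ·θ̇² = 15.968034 + -4.056563 − 0.003350 = 11.908121
step 2→3:
  ẍ = (ẋ'−ẋ)/dt = (0.583915634−0.300886073)/0.025082 = 11.284170
  θ̈ = (θ̇'−θ̇)/dt = (-3.073821436−-2.520177918)/0.025082 = -22.073340
  sinθ=-0.042156, cosθ=0.999111
  F = (M+m)·ẍ + m·l·cosθ·θ̈ − m·l·sinθ·θ̇² = 13.798678 + -3.643001 − -0.044228 = 10.199905
step 3→4:
  ẍ = (ẋ'−ẋ)/dt = (0.617103655−0.583915634)/0.025082 = 1.323181
  θ̈ = (θ̇'−θ̇)/dt = (-3.185031508−-3.073821436)/0.025082 = -4.433860
  sinθ=-0.105184, cosθ=0.994453
  F = (M+m)·ẍ + m·l·cosθ·θ̈ − m·l·sinθ·θ̇² = 1.618032 + -0.728356 − -0.164167 = 1.053843
step 4→5:
  ẍ = (ẋ'−ẋ)/dt = (0.982953292−0.617103655)/0.025082 = 14.586143
  θ̈ = (θ̇'−θ̇)/dt = (-3.948829608−-3.185031508)/0.025082 = -30.452041
  sinθ=-0.181466, cosθ=0.983397
  F = (M+m)·ẍ + m·l·cosθ·θ̈ − m·l·sinθ·θ̇² = 17.836446 + -4.946783 − -0.304088 = 13.193751
step 5→6:
  ẍ = (ẋ'−ẋ)/dt = (0.668796648−0.982953292)/0.025082 = -12.525183
  θ̈ = (θ̇'−θ̇)/dt = (-3.496343524−-3.948829608)/0.025082 = 18.040271
  sinθ=-0.259364, cosθ=0.965780
  F = (M+m)·ẍ + m·l·cosθ·θ̈ − m·l·sinθ·θ̇² = -15.316232 + 2.878052 − -0.668074 = -11.770107
step 6→7:
  ẍ = (ẋ'−ẋ)/dt = (0.843143646−0.668796648)/0.025082 = 6.951080
  θ̈ = (θ̇'−θ̇)/dt = (-3.968657323−-3.496343524)/0.025082 = -18.830787
  sinθ=-0.353592, cosθ=0.935400
  F = (M+m)·ẍ + m·l·cosθ·θ̈ − m·l·sinθ·θ̇² = 8.500024 + -2.909667 − -0.714016 = 6.304374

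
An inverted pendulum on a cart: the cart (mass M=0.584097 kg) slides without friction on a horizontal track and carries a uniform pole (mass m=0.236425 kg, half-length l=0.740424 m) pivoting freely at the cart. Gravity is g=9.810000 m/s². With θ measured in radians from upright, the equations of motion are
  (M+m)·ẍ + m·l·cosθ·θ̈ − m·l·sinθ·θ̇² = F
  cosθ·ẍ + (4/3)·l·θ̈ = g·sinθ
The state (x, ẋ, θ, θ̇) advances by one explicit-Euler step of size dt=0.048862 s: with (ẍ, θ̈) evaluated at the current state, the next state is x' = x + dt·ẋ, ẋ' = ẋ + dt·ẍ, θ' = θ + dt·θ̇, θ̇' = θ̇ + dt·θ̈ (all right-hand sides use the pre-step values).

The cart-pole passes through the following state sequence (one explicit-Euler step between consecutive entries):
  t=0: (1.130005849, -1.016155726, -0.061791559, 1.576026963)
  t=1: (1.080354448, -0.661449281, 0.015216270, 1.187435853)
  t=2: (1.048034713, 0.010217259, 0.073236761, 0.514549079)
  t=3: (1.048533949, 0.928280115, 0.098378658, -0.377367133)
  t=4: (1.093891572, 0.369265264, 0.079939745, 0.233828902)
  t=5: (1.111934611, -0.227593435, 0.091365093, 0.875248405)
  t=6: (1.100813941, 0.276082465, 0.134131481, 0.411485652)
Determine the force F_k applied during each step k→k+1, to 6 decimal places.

step 0→1:
  ẍ = (ẋ'−ẋ)/dt = (-0.661449281−-1.016155726)/0.048862 = 7.259352
  θ̈ = (θ̇'−θ̇)/dt = (1.187435853−1.576026963)/0.048862 = -7.952829
  sinθ=-0.061752, cosθ=0.998092
  F = (M+m)·ẍ + m·l·cosθ·θ̈ − m·l·sinθ·θ̇² = 5.956458 + -1.389523 − -0.026851 = 4.593785
step 1→2:
  ẍ = (ẋ'−ẋ)/dt = (0.010217259−-0.661449281)/0.048862 = 13.746194
  θ̈ = (θ̇'−θ̇)/dt = (0.514549079−1.187435853)/0.048862 = -13.771167
  sinθ=0.015216, cosθ=0.999884
  F = (M+m)·ẍ + m·l·cosθ·θ̈ − m·l·sinθ·θ̇² = 11.279055 + -2.410429 − 0.003756 = 8.864870
step 2→3:
  ẍ = (ẋ'−ẋ)/dt = (0.928280115−0.010217259)/0.048862 = 18.788892
  θ̈ = (θ̇'−θ̇)/dt = (-0.377367133−0.514549079)/0.048862 = -18.253780
  sinθ=0.073171, cosθ=0.997319
  F = (M+m)·ẍ + m·l·cosθ·θ̈ − m·l·sinθ·θ̇² = 15.416699 + -3.186845 − 0.003391 = 12.226463
step 3→4:
  ẍ = (ẋ'−ẋ)/dt = (0.369265264−0.928280115)/0.048862 = -11.440687
  θ̈ = (θ̇'−θ̇)/dt = (0.233828902−-0.377367133)/0.048862 = 12.508617
  sinθ=0.098220, cosθ=0.995165
  F = (M+m)·ẍ + m·l·cosθ·θ̈ − m·l·sinθ·θ̇² = -9.387335 + 2.179105 − 0.002449 = -7.210679
step 4→5:
  ẍ = (ẋ'−ẋ)/dt = (-0.227593435−0.369265264)/0.048862 = -12.215192
  θ̈ = (θ̇'−θ̇)/dt = (0.875248405−0.233828902)/0.048862 = 13.127164
  sinθ=0.079855, cosθ=0.996807
  F = (M+m)·ẍ + m·l·cosθ·θ̈ − m·l·sinθ·θ̇² = -10.022834 + 2.290634 − 0.000764 = -7.732964
step 5→6:
  ẍ = (ẋ'−ẋ)/dt = (0.276082465−-0.227593435)/0.048862 = 10.308131
  θ̈ = (θ̇'−θ̇)/dt = (0.411485652−0.875248405)/0.048862 = -9.491277
  sinθ=0.091238, cosθ=0.995829
  F = (M+m)·ẍ + m·l·cosθ·θ̈ − m·l·sinθ·θ̇² = 8.458048 + -1.654563 − 0.012235 = 6.791250

F_0 = 4.593785 N
F_1 = 8.864870 N
F_2 = 12.226463 N
F_3 = -7.210679 N
F_4 = -7.732964 N
F_5 = 6.791250 N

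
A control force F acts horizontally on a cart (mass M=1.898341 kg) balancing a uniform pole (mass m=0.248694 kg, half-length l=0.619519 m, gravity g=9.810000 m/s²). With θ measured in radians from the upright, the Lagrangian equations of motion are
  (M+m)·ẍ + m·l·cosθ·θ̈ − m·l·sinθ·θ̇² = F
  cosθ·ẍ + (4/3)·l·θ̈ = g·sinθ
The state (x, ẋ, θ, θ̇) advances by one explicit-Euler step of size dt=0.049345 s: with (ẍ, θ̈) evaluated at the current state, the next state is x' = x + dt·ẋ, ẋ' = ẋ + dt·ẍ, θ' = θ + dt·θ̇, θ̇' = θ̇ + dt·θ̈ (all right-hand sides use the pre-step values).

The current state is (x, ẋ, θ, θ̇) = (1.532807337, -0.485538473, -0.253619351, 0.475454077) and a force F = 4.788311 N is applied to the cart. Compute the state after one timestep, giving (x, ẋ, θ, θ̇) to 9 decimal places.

sinθ=-0.250909165, cosθ=0.968010636
temp = (F + m·l·θ̇²·sinθ)/(M+m) = (4.788311 + -0.008738837)/2.147035 = 2.226126804
θ̈ = (g·sinθ − cosθ·temp)/(l·(4/3 − m·cos²θ/(M+m))) = -6.083862883
ẍ = temp − m·l·θ̈·cosθ/(M+m) = 2.648737379
Euler: x'=1.532807337+0.049345·-0.485538473=1.508848441, ẋ'=-0.485538473+0.049345·2.648737379=-0.354836527
       θ'=-0.253619351+0.049345·0.475454077=-0.230158070, θ̇'=0.475454077+0.049345·-6.083862883=0.175245863

(1.508848441, -0.354836527, -0.230158070, 0.175245863)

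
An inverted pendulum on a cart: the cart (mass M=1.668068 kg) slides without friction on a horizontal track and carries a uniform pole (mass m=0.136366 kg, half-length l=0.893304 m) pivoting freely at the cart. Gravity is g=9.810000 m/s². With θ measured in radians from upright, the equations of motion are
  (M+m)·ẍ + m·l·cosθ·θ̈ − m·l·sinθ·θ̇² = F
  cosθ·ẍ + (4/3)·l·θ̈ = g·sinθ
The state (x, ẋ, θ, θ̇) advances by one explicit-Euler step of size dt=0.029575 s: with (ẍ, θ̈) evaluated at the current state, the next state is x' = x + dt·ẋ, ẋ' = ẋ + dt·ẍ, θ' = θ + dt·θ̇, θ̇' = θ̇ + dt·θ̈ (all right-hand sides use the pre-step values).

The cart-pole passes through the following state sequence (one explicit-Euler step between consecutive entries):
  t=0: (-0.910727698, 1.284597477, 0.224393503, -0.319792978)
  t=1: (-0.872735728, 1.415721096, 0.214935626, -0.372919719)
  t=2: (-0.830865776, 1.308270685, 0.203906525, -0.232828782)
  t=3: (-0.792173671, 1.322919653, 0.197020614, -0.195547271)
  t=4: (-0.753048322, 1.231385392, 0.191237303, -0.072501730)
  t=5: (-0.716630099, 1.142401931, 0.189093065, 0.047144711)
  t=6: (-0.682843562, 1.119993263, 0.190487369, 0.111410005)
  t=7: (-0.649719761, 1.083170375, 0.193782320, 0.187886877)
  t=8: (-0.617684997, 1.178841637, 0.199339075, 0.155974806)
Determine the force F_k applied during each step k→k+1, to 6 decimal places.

F_0 = 7.784023 N
F_1 = -5.995650 N
F_2 = 1.042805 N
F_3 = -5.088606 N
F_4 = -4.945366 N
F_5 = -1.107268 N
F_6 = -1.937627 N
F_7 = 5.707298 N

step 0→1:
  ẍ = (ẋ'−ẋ)/dt = (1.415721096−1.284597477)/0.029575 = 4.433597
  θ̈ = (θ̇'−θ̇)/dt = (-0.372919719−-0.319792978)/0.029575 = -1.796340
  sinθ=0.222515, cosθ=0.974929
  F = (M+m)·ẍ + m·l·cosθ·θ̈ − m·l·sinθ·θ̇² = 8.000132 + -0.213337 − 0.002772 = 7.784023
step 1→2:
  ẍ = (ẋ'−ẋ)/dt = (1.308270685−1.415721096)/0.029575 = -3.633150
  θ̈ = (θ̇'−θ̇)/dt = (-0.232828782−-0.372919719)/0.029575 = 4.736803
  sinθ=0.213285, cosθ=0.976990
  F = (M+m)·ẍ + m·l·cosθ·θ̈ − m·l·sinθ·θ̇² = -6.555779 + 0.563743 − 0.003613 = -5.995650
step 2→3:
  ẍ = (ẋ'−ẋ)/dt = (1.322919653−1.308270685)/0.029575 = 0.495316
  θ̈ = (θ̇'−θ̇)/dt = (-0.195547271−-0.232828782)/0.029575 = 1.260575
  sinθ=0.202496, cosθ=0.979283
  F = (M+m)·ẍ + m·l·cosθ·θ̈ − m·l·sinθ·θ̇² = 0.893765 + 0.150377 − 0.001337 = 1.042805
step 3→4:
  ẍ = (ẋ'−ẋ)/dt = (1.231385392−1.322919653)/0.029575 = -3.094988
  θ̈ = (θ̇'−θ̇)/dt = (-0.072501730−-0.195547271)/0.029575 = 4.160458
  sinθ=0.195748, cosθ=0.980654
  F = (M+m)·ẍ + m·l·cosθ·θ̈ − m·l·sinθ·θ̇² = -5.584701 + 0.497007 − 0.000912 = -5.088606
step 4→5:
  ẍ = (ẋ'−ẋ)/dt = (1.142401931−1.231385392)/0.029575 = -3.008739
  θ̈ = (θ̇'−θ̇)/dt = (0.047144711−-0.072501730)/0.029575 = 4.045526
  sinθ=0.190074, cosθ=0.981770
  F = (M+m)·ẍ + m·l·cosθ·θ̈ − m·l·sinθ·θ̇² = -5.429071 + 0.483827 − 0.000122 = -4.945366
step 5→6:
  ẍ = (ẋ'−ẋ)/dt = (1.119993263−1.142401931)/0.029575 = -0.757690
  θ̈ = (θ̇'−θ̇)/dt = (0.111410005−0.047144711)/0.029575 = 2.172960
  sinθ=0.187968, cosθ=0.982175
  F = (M+m)·ẍ + m·l·cosθ·θ̈ − m·l·sinθ·θ̇² = -1.367201 + 0.259984 − 0.000051 = -1.107268
step 6→7:
  ẍ = (ẋ'−ẋ)/dt = (1.083170375−1.119993263)/0.029575 = -1.245068
  θ̈ = (θ̇'−θ̇)/dt = (0.187886877−0.111410005)/0.029575 = 2.585862
  sinθ=0.189337, cosθ=0.981912
  F = (M+m)·ẍ + m·l·cosθ·θ̈ − m·l·sinθ·θ̇² = -2.246643 + 0.309302 − 0.000286 = -1.937627
step 7→8:
  ẍ = (ẋ'−ẋ)/dt = (1.178841637−1.083170375)/0.029575 = 3.234869
  θ̈ = (θ̇'−θ̇)/dt = (0.155974806−0.187886877)/0.029575 = -1.079022
  sinθ=0.192572, cosθ=0.981283
  F = (M+m)·ẍ + m·l·cosθ·θ̈ − m·l·sinθ·θ̇² = 5.837108 + -0.128982 − 0.000828 = 5.707298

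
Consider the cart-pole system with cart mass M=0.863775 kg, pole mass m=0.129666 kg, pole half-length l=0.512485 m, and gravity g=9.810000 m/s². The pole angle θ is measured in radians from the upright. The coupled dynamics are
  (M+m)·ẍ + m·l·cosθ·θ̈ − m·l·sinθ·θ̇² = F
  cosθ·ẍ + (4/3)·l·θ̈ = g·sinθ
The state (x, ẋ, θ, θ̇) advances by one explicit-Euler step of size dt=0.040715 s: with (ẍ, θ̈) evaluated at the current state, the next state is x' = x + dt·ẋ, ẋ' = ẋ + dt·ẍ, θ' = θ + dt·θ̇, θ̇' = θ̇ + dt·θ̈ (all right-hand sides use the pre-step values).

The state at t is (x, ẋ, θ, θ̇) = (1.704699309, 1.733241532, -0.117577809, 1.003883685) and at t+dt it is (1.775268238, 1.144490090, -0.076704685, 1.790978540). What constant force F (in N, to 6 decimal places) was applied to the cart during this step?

ẍ = (ẋ'−ẋ)/dt = (1.144490090−1.733241532)/0.040715 = -14.460308
θ̈ = (θ̇'−θ̇)/dt = (1.790978540−1.003883685)/0.040715 = 19.331815
sinθ=-0.117307, cosθ=0.993096
F = (M+m)·ẍ + m·l·cosθ·θ̈ − m·l·sinθ·θ̇² = -14.365463 + 1.275766 − -0.007856 = -13.081841

F = -13.081841 N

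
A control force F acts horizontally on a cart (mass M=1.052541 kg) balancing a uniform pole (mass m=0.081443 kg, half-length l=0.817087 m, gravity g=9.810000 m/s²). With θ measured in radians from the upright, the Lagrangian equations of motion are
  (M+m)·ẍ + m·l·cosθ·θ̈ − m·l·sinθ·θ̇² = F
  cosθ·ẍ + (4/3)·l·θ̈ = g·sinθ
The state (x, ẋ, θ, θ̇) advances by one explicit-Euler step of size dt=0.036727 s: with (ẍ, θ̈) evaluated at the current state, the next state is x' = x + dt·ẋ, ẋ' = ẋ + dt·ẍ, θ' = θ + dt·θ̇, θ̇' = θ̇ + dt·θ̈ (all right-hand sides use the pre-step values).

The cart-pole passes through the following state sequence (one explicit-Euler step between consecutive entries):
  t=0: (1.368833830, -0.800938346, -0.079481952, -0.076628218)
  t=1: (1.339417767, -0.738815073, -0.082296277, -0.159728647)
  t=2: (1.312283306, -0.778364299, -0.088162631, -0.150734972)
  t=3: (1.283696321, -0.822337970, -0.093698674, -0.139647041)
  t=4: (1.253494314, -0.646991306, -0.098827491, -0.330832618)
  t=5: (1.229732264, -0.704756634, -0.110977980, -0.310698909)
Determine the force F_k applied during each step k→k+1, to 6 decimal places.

F_0 = 1.768056 N
F_1 = -1.204743 N
F_2 = -1.337587 N
F_3 = 5.069239 N
F_4 = -1.746543 N

step 0→1:
  ẍ = (ẋ'−ẋ)/dt = (-0.738815073−-0.800938346)/0.036727 = 1.691488
  θ̈ = (θ̇'−θ̇)/dt = (-0.159728647−-0.076628218)/0.036727 = -2.262652
  sinθ=-0.079398, cosθ=0.996843
  F = (M+m)·ẍ + m·l·cosθ·θ̈ − m·l·sinθ·θ̇² = 1.918120 + -0.150095 − -0.000031 = 1.768056
step 1→2:
  ẍ = (ẋ'−ẋ)/dt = (-0.778364299−-0.738815073)/0.036727 = -1.076843
  θ̈ = (θ̇'−θ̇)/dt = (-0.150734972−-0.159728647)/0.036727 = 0.244879
  sinθ=-0.082203, cosθ=0.996616
  F = (M+m)·ẍ + m·l·cosθ·θ̈ − m·l·sinθ·θ̇² = -1.221123 + 0.016241 − -0.000140 = -1.204743
step 2→3:
  ẍ = (ẋ'−ẋ)/dt = (-0.822337970−-0.778364299)/0.036727 = -1.197312
  θ̈ = (θ̇'−θ̇)/dt = (-0.139647041−-0.150734972)/0.036727 = 0.301901
  sinθ=-0.088048, cosθ=0.996116
  F = (M+m)·ẍ + m·l·cosθ·θ̈ − m·l·sinθ·θ̇² = -1.357732 + 0.020012 − -0.000133 = -1.337587
step 3→4:
  ẍ = (ẋ'−ẋ)/dt = (-0.646991306−-0.822337970)/0.036727 = 4.774326
  θ̈ = (θ̇'−θ̇)/dt = (-0.330832618−-0.139647041)/0.036727 = -5.205587
  sinθ=-0.093562, cosθ=0.995613
  F = (M+m)·ẍ + m·l·cosθ·θ̈ − m·l·sinθ·θ̇² = 5.414009 + -0.344892 − -0.000121 = 5.069239
step 4→5:
  ẍ = (ẋ'−ẋ)/dt = (-0.704756634−-0.646991306)/0.036727 = -1.572830
  θ̈ = (θ̇'−θ̇)/dt = (-0.310698909−-0.330832618)/0.036727 = 0.548199
  sinθ=-0.098667, cosθ=0.995121
  F = (M+m)·ẍ + m·l·cosθ·θ̈ − m·l·sinθ·θ̇² = -1.783564 + 0.036302 − -0.000719 = -1.746543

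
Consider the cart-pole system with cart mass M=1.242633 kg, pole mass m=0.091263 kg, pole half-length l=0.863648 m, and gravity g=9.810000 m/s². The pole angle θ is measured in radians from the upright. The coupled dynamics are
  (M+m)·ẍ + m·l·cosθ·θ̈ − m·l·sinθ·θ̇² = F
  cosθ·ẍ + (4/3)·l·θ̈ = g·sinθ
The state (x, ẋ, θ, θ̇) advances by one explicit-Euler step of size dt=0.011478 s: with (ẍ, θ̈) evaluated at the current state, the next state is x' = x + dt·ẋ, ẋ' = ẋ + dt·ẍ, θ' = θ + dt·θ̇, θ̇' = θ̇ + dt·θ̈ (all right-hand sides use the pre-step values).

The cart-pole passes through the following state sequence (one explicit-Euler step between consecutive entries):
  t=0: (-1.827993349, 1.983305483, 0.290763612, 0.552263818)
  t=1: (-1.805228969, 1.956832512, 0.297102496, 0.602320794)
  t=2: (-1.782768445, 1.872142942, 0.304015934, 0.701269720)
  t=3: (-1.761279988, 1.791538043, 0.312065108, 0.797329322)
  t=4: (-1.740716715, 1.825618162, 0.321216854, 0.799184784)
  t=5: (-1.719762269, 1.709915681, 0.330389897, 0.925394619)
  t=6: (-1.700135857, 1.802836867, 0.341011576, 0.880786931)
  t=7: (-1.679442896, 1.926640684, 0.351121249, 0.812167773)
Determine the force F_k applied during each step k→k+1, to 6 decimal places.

F_0 = -2.754091 N
F_1 = -9.200713 N
F_2 = -8.749574 N
F_3 = 3.957304 N
F_4 = -12.639708 N
F_5 = 10.487026 N
F_6 = 13.923125 N

step 0→1:
  ẍ = (ẋ'−ẋ)/dt = (1.956832512−1.983305483)/0.011478 = -2.306410
  θ̈ = (θ̇'−θ̇)/dt = (0.602320794−0.552263818)/0.011478 = 4.361124
  sinθ=0.286684, cosθ=0.958025
  F = (M+m)·ẍ + m·l·cosθ·θ̈ − m·l·sinθ·θ̇² = -3.076511 + 0.329311 − 0.006892 = -2.754091
step 1→2:
  ẍ = (ẋ'−ẋ)/dt = (1.872142942−1.956832512)/0.011478 = -7.378426
  θ̈ = (θ̇'−θ̇)/dt = (0.701269720−0.602320794)/0.011478 = 8.620746
  sinθ=0.292751, cosθ=0.956189
  F = (M+m)·ẍ + m·l·cosθ·θ̈ − m·l·sinθ·θ̇² = -9.842053 + 0.649711 − 0.008371 = -9.200713
step 2→3:
  ẍ = (ẋ'−ẋ)/dt = (1.791538043−1.872142942)/0.011478 = -7.022556
  θ̈ = (θ̇'−θ̇)/dt = (0.797329322−0.701269720)/0.011478 = 8.369019
  sinθ=0.299354, cosθ=0.954142
  F = (M+m)·ẍ + m·l·cosθ·θ̈ − m·l·sinθ·θ̇² = -9.367359 + 0.629389 − 0.011603 = -8.749574
step 3→4:
  ẍ = (ẋ'−ẋ)/dt = (1.825618162−1.791538043)/0.011478 = 2.969169
  θ̈ = (θ̇'−θ̇)/dt = (0.799184784−0.797329322)/0.011478 = 0.161654
  sinθ=0.307025, cosθ=0.951702
  F = (M+m)·ẍ + m·l·cosθ·θ̈ − m·l·sinθ·θ̇² = 3.960562 + 0.012126 − 0.015384 = 3.957304
step 4→5:
  ẍ = (ẋ'−ẋ)/dt = (1.709915681−1.825618162)/0.011478 = -10.080370
  θ̈ = (θ̇'−θ̇)/dt = (0.925394619−0.799184784)/0.011478 = 10.995804
  sinθ=0.315721, cosθ=0.948852
  F = (M+m)·ẍ + m·l·cosθ·θ̈ − m·l·sinθ·θ̇² = -13.446165 + 0.822350 − 0.015894 = -12.639708
step 5→6:
  ẍ = (ẋ'−ẋ)/dt = (1.802836867−1.709915681)/0.011478 = 8.095590
  θ̈ = (θ̇'−θ̇)/dt = (0.880786931−0.925394619)/0.011478 = -3.886364
  sinθ=0.324412, cosθ=0.945916
  F = (M+m)·ẍ + m·l·cosθ·θ̈ − m·l·sinθ·θ̇² = 10.798676 + -0.289753 − 0.021897 = 10.487026
step 6→7:
  ẍ = (ẋ'−ẋ)/dt = (1.926640684−1.802836867)/0.011478 = 10.786184
  θ̈ = (θ̇'−θ̇)/dt = (0.812167773−0.880786931)/0.011478 = -5.978320
  sinθ=0.334441, cosθ=0.942417
  F = (M+m)·ẍ + m·l·cosθ·θ̈ − m·l·sinθ·θ̇² = 14.387647 + -0.444072 − 0.020450 = 13.923125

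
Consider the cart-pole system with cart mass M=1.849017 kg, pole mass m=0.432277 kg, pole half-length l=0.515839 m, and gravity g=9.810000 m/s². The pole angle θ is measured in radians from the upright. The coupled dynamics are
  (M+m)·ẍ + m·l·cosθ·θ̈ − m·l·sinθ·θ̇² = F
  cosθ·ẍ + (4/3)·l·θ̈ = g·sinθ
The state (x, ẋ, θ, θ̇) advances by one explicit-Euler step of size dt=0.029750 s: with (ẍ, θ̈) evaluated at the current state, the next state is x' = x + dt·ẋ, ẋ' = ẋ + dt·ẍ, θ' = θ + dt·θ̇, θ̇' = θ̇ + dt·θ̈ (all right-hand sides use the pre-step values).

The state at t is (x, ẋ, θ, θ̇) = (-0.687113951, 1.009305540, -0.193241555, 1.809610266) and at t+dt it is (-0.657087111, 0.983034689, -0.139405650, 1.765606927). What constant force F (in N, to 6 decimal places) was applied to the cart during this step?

ẍ = (ẋ'−ẋ)/dt = (0.983034689−1.009305540)/0.029750 = -0.883054
θ̈ = (θ̇'−θ̇)/dt = (1.765606927−1.809610266)/0.029750 = -1.479104
sinθ=-0.192041, cosθ=0.981387
F = (M+m)·ẍ + m·l·cosθ·θ̈ − m·l·sinθ·θ̇² = -2.014505 + -0.323680 − -0.140230 = -2.197955

F = -2.197955 N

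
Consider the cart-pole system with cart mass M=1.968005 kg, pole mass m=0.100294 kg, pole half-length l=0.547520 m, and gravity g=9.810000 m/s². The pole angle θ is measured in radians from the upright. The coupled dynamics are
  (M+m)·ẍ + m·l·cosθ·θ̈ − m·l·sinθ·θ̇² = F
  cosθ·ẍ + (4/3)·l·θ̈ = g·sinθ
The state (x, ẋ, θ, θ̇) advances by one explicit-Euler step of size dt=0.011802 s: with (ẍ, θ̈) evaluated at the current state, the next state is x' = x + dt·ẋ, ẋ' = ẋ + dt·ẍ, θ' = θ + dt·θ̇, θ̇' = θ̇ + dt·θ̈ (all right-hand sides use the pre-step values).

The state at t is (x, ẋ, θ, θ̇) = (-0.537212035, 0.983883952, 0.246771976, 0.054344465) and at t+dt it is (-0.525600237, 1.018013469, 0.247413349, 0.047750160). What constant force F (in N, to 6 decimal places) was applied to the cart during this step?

F = 5.951401 N

ẍ = (ẋ'−ẋ)/dt = (1.018013469−0.983883952)/0.011802 = 2.891842
θ̈ = (θ̇'−θ̇)/dt = (0.047750160−0.054344465)/0.011802 = -0.558745
sinθ=0.244275, cosθ=0.969706
F = (M+m)·ẍ + m·l·cosθ·θ̈ − m·l·sinθ·θ̇² = 5.981193 + -0.029753 − 0.000040 = 5.951401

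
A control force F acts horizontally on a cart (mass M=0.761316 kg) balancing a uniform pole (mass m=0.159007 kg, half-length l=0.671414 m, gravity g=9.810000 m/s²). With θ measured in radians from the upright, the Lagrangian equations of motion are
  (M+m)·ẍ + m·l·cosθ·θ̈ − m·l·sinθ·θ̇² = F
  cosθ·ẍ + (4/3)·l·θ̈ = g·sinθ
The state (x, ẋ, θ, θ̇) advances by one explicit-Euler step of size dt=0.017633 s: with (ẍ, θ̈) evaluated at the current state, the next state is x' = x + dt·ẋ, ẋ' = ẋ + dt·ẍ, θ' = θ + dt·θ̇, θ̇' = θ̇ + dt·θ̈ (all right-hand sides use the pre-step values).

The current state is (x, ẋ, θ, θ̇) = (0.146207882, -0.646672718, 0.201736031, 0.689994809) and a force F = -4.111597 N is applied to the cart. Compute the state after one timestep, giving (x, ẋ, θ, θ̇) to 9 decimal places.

sinθ=0.200370457, cosθ=0.979720205
temp = (F + m·l·θ̇²·sinθ)/(M+m) = (-4.111597 + 0.010184318)/0.920323 = -4.456492646
θ̈ = (g·sinθ − cosθ·temp)/(l·(4/3 − m·cos²θ/(M+m))) = 8.077512821
ẍ = temp − m·l·θ̈·cosθ/(M+m) = -5.374499834
Euler: x'=0.146207882+0.017633·-0.646672718=0.134805102, ẋ'=-0.646672718+0.017633·-5.374499834=-0.741441274
       θ'=0.201736031+0.017633·0.689994809=0.213902709, θ̇'=0.689994809+0.017633·8.077512821=0.832425593

(0.134805102, -0.741441274, 0.213902709, 0.832425593)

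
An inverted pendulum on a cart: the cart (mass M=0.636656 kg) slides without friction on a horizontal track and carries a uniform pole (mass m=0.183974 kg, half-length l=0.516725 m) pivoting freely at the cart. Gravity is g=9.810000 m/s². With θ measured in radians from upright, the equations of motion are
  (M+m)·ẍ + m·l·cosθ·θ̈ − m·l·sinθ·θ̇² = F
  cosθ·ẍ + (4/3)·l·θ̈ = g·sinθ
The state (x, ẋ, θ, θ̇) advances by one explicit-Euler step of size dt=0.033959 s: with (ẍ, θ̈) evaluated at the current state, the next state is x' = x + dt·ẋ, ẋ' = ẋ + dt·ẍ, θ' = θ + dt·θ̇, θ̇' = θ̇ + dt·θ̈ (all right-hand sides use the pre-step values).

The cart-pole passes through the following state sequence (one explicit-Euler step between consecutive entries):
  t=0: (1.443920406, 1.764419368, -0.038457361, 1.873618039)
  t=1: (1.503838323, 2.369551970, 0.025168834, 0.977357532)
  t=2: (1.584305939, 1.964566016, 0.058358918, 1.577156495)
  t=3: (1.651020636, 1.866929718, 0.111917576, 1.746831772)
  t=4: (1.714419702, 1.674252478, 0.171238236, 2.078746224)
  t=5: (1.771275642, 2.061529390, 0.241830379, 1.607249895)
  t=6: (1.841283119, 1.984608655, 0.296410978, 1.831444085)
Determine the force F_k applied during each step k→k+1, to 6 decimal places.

F_0 = 12.128938 N
F_1 = -8.110369 N
F_2 = -1.899028 N
F_3 = -3.765164 N
F_4 = 7.988079 N
F_5 = -1.308283 N

step 0→1:
  ẍ = (ẋ'−ẋ)/dt = (2.369551970−1.764419368)/0.033959 = 17.819506
  θ̈ = (θ̇'−θ̇)/dt = (0.977357532−1.873618039)/0.033959 = -26.392429
  sinθ=-0.038448, cosθ=0.999261
  F = (M+m)·ẍ + m·l·cosθ·θ̈ − m·l·sinθ·θ̇² = 14.623221 + -2.507114 − -0.012831 = 12.128938
step 1→2:
  ẍ = (ẋ'−ẋ)/dt = (1.964566016−2.369551970)/0.033959 = -11.925733
  θ̈ = (θ̇'−θ̇)/dt = (1.577156495−0.977357532)/0.033959 = 17.662445
  sinθ=0.025166, cosθ=0.999683
  F = (M+m)·ẍ + m·l·cosθ·θ̈ − m·l·sinθ·θ̇² = -9.786614 + 1.678530 − 0.002285 = -8.110369
step 2→3:
  ẍ = (ẋ'−ẋ)/dt = (1.866929718−1.964566016)/0.033959 = -2.875123
  θ̈ = (θ̇'−θ̇)/dt = (1.746831772−1.577156495)/0.033959 = 4.996474
  sinθ=0.058326, cosθ=0.998298
  F = (M+m)·ẍ + m·l·cosθ·θ̈ − m·l·sinθ·θ̇² = -2.359412 + 0.474176 − 0.013792 = -1.899028
step 3→4:
  ẍ = (ẋ'−ẋ)/dt = (1.674252478−1.866929718)/0.033959 = -5.673820
  θ̈ = (θ̇'−θ̇)/dt = (2.078746224−1.746831772)/0.033959 = 9.773976
  sinθ=0.111684, cosθ=0.993744
  F = (M+m)·ẍ + m·l·cosθ·θ̈ − m·l·sinθ·θ̇² = -4.656107 + 0.923340 − 0.032397 = -3.765164
step 4→5:
  ẍ = (ẋ'−ẋ)/dt = (2.061529390−1.674252478)/0.033959 = 11.404250
  θ̈ = (θ̇'−θ̇)/dt = (1.607249895−2.078746224)/0.033959 = -13.884282
  sinθ=0.170403, cosθ=0.985375
  F = (M+m)·ẍ + m·l·cosθ·θ̈ − m·l·sinθ·θ̇² = 9.358669 + -1.300591 − 0.070000 = 7.988079
step 5→6:
  ẍ = (ẋ'−ẋ)/dt = (1.984608655−2.061529390)/0.033959 = -2.265106
  θ̈ = (θ̇'−θ̇)/dt = (1.831444085−1.607249895)/0.033959 = 6.601908
  sinθ=0.239480, cosθ=0.970901
  F = (M+m)·ẍ + m·l·cosθ·θ̈ − m·l·sinθ·θ̇² = -1.858814 + 0.609341 − 0.058810 = -1.308283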